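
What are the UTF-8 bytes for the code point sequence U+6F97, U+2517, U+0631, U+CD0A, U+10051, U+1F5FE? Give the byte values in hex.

U+6F97: 3-byte form → E6 BE 97.
U+2517: 3-byte form → E2 94 97.
U+0631: 2-byte form → D8 B1.
U+CD0A: 3-byte form → EC B4 8A.
U+10051: 4-byte form → F0 90 81 91.
U+1F5FE: 4-byte form → F0 9F 97 BE.
Concatenated (19 bytes): E6 BE 97 E2 94 97 D8 B1 EC B4 8A F0 90 81 91 F0 9F 97 BE.

E6 BE 97 E2 94 97 D8 B1 EC B4 8A F0 90 81 91 F0 9F 97 BE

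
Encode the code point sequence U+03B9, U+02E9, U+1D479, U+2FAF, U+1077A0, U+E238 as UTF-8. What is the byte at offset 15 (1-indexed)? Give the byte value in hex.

1-indexed offset 15 is 0-indexed offset 14.
U+03B9 → 2-byte form CE B9 at offsets 0–1.
U+02E9 → 2-byte form CB A9 at offsets 2–3.
U+1D479 → 4-byte form F0 9D 91 B9 at offsets 4–7.
U+2FAF → 3-byte form E2 BE AF at offsets 8–10.
U+1077A0 → 4-byte form F4 87 9E A0 at offsets 11–14.
Offset 14 falls in char 5's range; it's byte 4 of F4 87 9E A0 = 0xA0.

0xA0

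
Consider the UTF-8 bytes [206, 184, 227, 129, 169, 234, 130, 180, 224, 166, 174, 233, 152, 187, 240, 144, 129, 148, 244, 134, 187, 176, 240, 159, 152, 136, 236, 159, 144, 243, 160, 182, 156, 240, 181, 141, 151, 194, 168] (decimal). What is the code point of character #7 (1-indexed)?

U+106EF0

Offset 0: leading byte 0xCE = 11001110 → 2-byte char #1 = CE B8.
Offset 2: leading byte 0xE3 = 11100011 → 3-byte char #2 = E3 81 A9.
Offset 5: leading byte 0xEA = 11101010 → 3-byte char #3 = EA 82 B4.
Offset 8: leading byte 0xE0 = 11100000 → 3-byte char #4 = E0 A6 AE.
Offset 11: leading byte 0xE9 = 11101001 → 3-byte char #5 = E9 98 BB.
Offset 14: leading byte 0xF0 = 11110000 → 4-byte char #6 = F0 90 81 94.
Offset 18: leading byte 0xF4 = 11110100 → 4-byte char #7 = F4 86 BB B0.
Leading byte 0xF4 = 11110100 matches 11110xxx → 4-byte sequence.
Byte 1: 0xF4 = 11110100, payload 100 (3 bits).
Byte 2: 0x86 = 10000110 (10xxxxxx ✓), payload 000110.
Byte 3: 0xBB = 10111011 (10xxxxxx ✓), payload 111011.
Byte 4: 0xB0 = 10110000 (10xxxxxx ✓), payload 110000.
Concatenate: 100000110111011110000 = 0x106EF0 (21 bits → U+106EF0).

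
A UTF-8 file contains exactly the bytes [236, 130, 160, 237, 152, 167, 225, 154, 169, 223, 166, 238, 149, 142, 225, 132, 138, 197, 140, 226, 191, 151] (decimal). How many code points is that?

8

Byte at offset 0: 0xEC = 11101100 → 3-byte char (#1). Advance 3.
Byte at offset 3: 0xED = 11101101 → 3-byte char (#2). Advance 3.
Byte at offset 6: 0xE1 = 11100001 → 3-byte char (#3). Advance 3.
Byte at offset 9: 0xDF = 11011111 → 2-byte char (#4). Advance 2.
Byte at offset 11: 0xEE = 11101110 → 3-byte char (#5). Advance 3.
Byte at offset 14: 0xE1 = 11100001 → 3-byte char (#6). Advance 3.
Byte at offset 17: 0xC5 = 11000101 → 2-byte char (#7). Advance 2.
Byte at offset 19: 0xE2 = 11100010 → 3-byte char (#8). Advance 3.
Reached end at offset 22 after 8 code points.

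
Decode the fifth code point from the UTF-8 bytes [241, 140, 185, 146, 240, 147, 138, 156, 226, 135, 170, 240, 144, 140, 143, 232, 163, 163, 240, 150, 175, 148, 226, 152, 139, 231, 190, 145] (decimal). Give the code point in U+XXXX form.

U+88E3

Offset 0: leading byte 0xF1 = 11110001 → 4-byte char #1 = F1 8C B9 92.
Offset 4: leading byte 0xF0 = 11110000 → 4-byte char #2 = F0 93 8A 9C.
Offset 8: leading byte 0xE2 = 11100010 → 3-byte char #3 = E2 87 AA.
Offset 11: leading byte 0xF0 = 11110000 → 4-byte char #4 = F0 90 8C 8F.
Offset 15: leading byte 0xE8 = 11101000 → 3-byte char #5 = E8 A3 A3.
Leading byte 0xE8 = 11101000 matches 1110xxxx → 3-byte sequence.
Byte 1: 0xE8 = 11101000, payload 1000 (4 bits).
Byte 2: 0xA3 = 10100011 (10xxxxxx ✓), payload 100011.
Byte 3: 0xA3 = 10100011 (10xxxxxx ✓), payload 100011.
Concatenate: 1000100011100011 = 0x88E3 (16 bits → U+88E3).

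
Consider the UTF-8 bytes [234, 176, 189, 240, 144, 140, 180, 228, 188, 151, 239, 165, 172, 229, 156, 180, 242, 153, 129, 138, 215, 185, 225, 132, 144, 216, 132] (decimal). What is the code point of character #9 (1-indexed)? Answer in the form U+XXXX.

U+0604

Offset 0: leading byte 0xEA = 11101010 → 3-byte char #1 = EA B0 BD.
Offset 3: leading byte 0xF0 = 11110000 → 4-byte char #2 = F0 90 8C B4.
Offset 7: leading byte 0xE4 = 11100100 → 3-byte char #3 = E4 BC 97.
Offset 10: leading byte 0xEF = 11101111 → 3-byte char #4 = EF A5 AC.
Offset 13: leading byte 0xE5 = 11100101 → 3-byte char #5 = E5 9C B4.
Offset 16: leading byte 0xF2 = 11110010 → 4-byte char #6 = F2 99 81 8A.
Offset 20: leading byte 0xD7 = 11010111 → 2-byte char #7 = D7 B9.
Offset 22: leading byte 0xE1 = 11100001 → 3-byte char #8 = E1 84 90.
Offset 25: leading byte 0xD8 = 11011000 → 2-byte char #9 = D8 84.
Leading byte 0xD8 = 11011000 matches 110xxxxx → 2-byte sequence.
Byte 1: 0xD8 = 11011000, payload 11000 (5 bits).
Byte 2: 0x84 = 10000100 (10xxxxxx ✓), payload 000100.
Concatenate: 11000000100 = 0x604 (11 bits → U+0604).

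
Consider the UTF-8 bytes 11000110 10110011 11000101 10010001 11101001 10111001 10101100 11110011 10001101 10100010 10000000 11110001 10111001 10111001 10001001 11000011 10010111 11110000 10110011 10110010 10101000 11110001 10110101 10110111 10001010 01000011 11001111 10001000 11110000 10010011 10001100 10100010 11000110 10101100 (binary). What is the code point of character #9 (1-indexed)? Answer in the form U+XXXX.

U+0043

Offset 0: leading byte 0xC6 = 11000110 → 2-byte char #1 = C6 B3.
Offset 2: leading byte 0xC5 = 11000101 → 2-byte char #2 = C5 91.
Offset 4: leading byte 0xE9 = 11101001 → 3-byte char #3 = E9 B9 AC.
Offset 7: leading byte 0xF3 = 11110011 → 4-byte char #4 = F3 8D A2 80.
Offset 11: leading byte 0xF1 = 11110001 → 4-byte char #5 = F1 B9 B9 89.
Offset 15: leading byte 0xC3 = 11000011 → 2-byte char #6 = C3 97.
Offset 17: leading byte 0xF0 = 11110000 → 4-byte char #7 = F0 B3 B2 A8.
Offset 21: leading byte 0xF1 = 11110001 → 4-byte char #8 = F1 B5 B7 8A.
Offset 25: leading byte 0x43 = 01000011 → 1-byte char #9 = 43.
Leading byte 0x43 = 01000011 matches 0xxxxxxx → 1-byte sequence.
Byte 1: 0x43 = 01000011, payload 1000011 (7 bits).
Concatenate: 1000011 = 0x43 (7 bits → U+0043).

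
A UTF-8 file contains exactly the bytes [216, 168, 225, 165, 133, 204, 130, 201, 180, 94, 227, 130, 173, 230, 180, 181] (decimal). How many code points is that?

Byte at offset 0: 0xD8 = 11011000 → 2-byte char (#1). Advance 2.
Byte at offset 2: 0xE1 = 11100001 → 3-byte char (#2). Advance 3.
Byte at offset 5: 0xCC = 11001100 → 2-byte char (#3). Advance 2.
Byte at offset 7: 0xC9 = 11001001 → 2-byte char (#4). Advance 2.
Byte at offset 9: 0x5E = 01011110 → 1-byte char (#5). Advance 1.
Byte at offset 10: 0xE3 = 11100011 → 3-byte char (#6). Advance 3.
Byte at offset 13: 0xE6 = 11100110 → 3-byte char (#7). Advance 3.
Reached end at offset 16 after 7 code points.

7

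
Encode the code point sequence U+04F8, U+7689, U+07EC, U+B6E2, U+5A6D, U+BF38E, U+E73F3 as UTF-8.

U+04F8: 2-byte form → D3 B8.
U+7689: 3-byte form → E7 9A 89.
U+07EC: 2-byte form → DF AC.
U+B6E2: 3-byte form → EB 9B A2.
U+5A6D: 3-byte form → E5 A9 AD.
U+BF38E: 4-byte form → F2 BF 8E 8E.
U+E73F3: 4-byte form → F3 A7 8F B3.
Concatenated (21 bytes): D3 B8 E7 9A 89 DF AC EB 9B A2 E5 A9 AD F2 BF 8E 8E F3 A7 8F B3.

D3 B8 E7 9A 89 DF AC EB 9B A2 E5 A9 AD F2 BF 8E 8E F3 A7 8F B3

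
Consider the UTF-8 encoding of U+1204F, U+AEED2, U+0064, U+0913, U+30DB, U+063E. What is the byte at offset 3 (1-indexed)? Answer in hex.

0x81

1-indexed offset 3 is 0-indexed offset 2.
U+1204F → 4-byte form F0 92 81 8F at offsets 0–3.
Offset 2 falls in char 1's range; it's byte 3 of F0 92 81 8F = 0x81.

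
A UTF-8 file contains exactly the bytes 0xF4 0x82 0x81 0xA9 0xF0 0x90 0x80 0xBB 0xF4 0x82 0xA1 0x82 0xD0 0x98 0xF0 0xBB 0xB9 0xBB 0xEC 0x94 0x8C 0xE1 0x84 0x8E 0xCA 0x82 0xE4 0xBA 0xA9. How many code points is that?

Byte at offset 0: 0xF4 = 11110100 → 4-byte char (#1). Advance 4.
Byte at offset 4: 0xF0 = 11110000 → 4-byte char (#2). Advance 4.
Byte at offset 8: 0xF4 = 11110100 → 4-byte char (#3). Advance 4.
Byte at offset 12: 0xD0 = 11010000 → 2-byte char (#4). Advance 2.
Byte at offset 14: 0xF0 = 11110000 → 4-byte char (#5). Advance 4.
Byte at offset 18: 0xEC = 11101100 → 3-byte char (#6). Advance 3.
Byte at offset 21: 0xE1 = 11100001 → 3-byte char (#7). Advance 3.
Byte at offset 24: 0xCA = 11001010 → 2-byte char (#8). Advance 2.
Byte at offset 26: 0xE4 = 11100100 → 3-byte char (#9). Advance 3.
Reached end at offset 29 after 9 code points.

9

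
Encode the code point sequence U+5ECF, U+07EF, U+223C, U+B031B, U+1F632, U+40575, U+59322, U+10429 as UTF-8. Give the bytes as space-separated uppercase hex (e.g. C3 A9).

E5 BB 8F DF AF E2 88 BC F2 B0 8C 9B F0 9F 98 B2 F1 80 95 B5 F1 99 8C A2 F0 90 90 A9

U+5ECF: 3-byte form → E5 BB 8F.
U+07EF: 2-byte form → DF AF.
U+223C: 3-byte form → E2 88 BC.
U+B031B: 4-byte form → F2 B0 8C 9B.
U+1F632: 4-byte form → F0 9F 98 B2.
U+40575: 4-byte form → F1 80 95 B5.
U+59322: 4-byte form → F1 99 8C A2.
U+10429: 4-byte form → F0 90 90 A9.
Concatenated (28 bytes): E5 BB 8F DF AF E2 88 BC F2 B0 8C 9B F0 9F 98 B2 F1 80 95 B5 F1 99 8C A2 F0 90 90 A9.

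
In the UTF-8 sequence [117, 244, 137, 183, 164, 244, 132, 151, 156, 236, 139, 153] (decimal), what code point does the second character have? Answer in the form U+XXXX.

Offset 0: leading byte 0x75 = 01110101 → 1-byte char #1 = 75.
Offset 1: leading byte 0xF4 = 11110100 → 4-byte char #2 = F4 89 B7 A4.
Leading byte 0xF4 = 11110100 matches 11110xxx → 4-byte sequence.
Byte 1: 0xF4 = 11110100, payload 100 (3 bits).
Byte 2: 0x89 = 10001001 (10xxxxxx ✓), payload 001001.
Byte 3: 0xB7 = 10110111 (10xxxxxx ✓), payload 110111.
Byte 4: 0xA4 = 10100100 (10xxxxxx ✓), payload 100100.
Concatenate: 100001001110111100100 = 0x109DE4 (21 bits → U+109DE4).

U+109DE4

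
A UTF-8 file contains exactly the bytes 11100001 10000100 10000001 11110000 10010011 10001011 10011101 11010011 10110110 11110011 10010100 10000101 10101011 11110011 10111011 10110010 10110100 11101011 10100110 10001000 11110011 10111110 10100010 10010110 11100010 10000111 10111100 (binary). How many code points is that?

Byte at offset 0: 0xE1 = 11100001 → 3-byte char (#1). Advance 3.
Byte at offset 3: 0xF0 = 11110000 → 4-byte char (#2). Advance 4.
Byte at offset 7: 0xD3 = 11010011 → 2-byte char (#3). Advance 2.
Byte at offset 9: 0xF3 = 11110011 → 4-byte char (#4). Advance 4.
Byte at offset 13: 0xF3 = 11110011 → 4-byte char (#5). Advance 4.
Byte at offset 17: 0xEB = 11101011 → 3-byte char (#6). Advance 3.
Byte at offset 20: 0xF3 = 11110011 → 4-byte char (#7). Advance 4.
Byte at offset 24: 0xE2 = 11100010 → 3-byte char (#8). Advance 3.
Reached end at offset 27 after 8 code points.

8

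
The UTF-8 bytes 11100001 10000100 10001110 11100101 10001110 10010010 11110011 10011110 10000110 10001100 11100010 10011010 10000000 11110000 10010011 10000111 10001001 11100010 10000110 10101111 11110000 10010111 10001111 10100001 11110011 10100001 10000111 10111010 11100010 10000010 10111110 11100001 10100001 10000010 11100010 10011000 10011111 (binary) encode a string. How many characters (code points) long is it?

Byte at offset 0: 0xE1 = 11100001 → 3-byte char (#1). Advance 3.
Byte at offset 3: 0xE5 = 11100101 → 3-byte char (#2). Advance 3.
Byte at offset 6: 0xF3 = 11110011 → 4-byte char (#3). Advance 4.
Byte at offset 10: 0xE2 = 11100010 → 3-byte char (#4). Advance 3.
Byte at offset 13: 0xF0 = 11110000 → 4-byte char (#5). Advance 4.
Byte at offset 17: 0xE2 = 11100010 → 3-byte char (#6). Advance 3.
Byte at offset 20: 0xF0 = 11110000 → 4-byte char (#7). Advance 4.
Byte at offset 24: 0xF3 = 11110011 → 4-byte char (#8). Advance 4.
Byte at offset 28: 0xE2 = 11100010 → 3-byte char (#9). Advance 3.
Byte at offset 31: 0xE1 = 11100001 → 3-byte char (#10). Advance 3.
Byte at offset 34: 0xE2 = 11100010 → 3-byte char (#11). Advance 3.
Reached end at offset 37 after 11 code points.

11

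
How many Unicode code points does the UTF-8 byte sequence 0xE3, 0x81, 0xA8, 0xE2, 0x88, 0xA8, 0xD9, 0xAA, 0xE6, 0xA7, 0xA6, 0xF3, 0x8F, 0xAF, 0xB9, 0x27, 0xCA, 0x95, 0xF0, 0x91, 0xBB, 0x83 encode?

8

Byte at offset 0: 0xE3 = 11100011 → 3-byte char (#1). Advance 3.
Byte at offset 3: 0xE2 = 11100010 → 3-byte char (#2). Advance 3.
Byte at offset 6: 0xD9 = 11011001 → 2-byte char (#3). Advance 2.
Byte at offset 8: 0xE6 = 11100110 → 3-byte char (#4). Advance 3.
Byte at offset 11: 0xF3 = 11110011 → 4-byte char (#5). Advance 4.
Byte at offset 15: 0x27 = 00100111 → 1-byte char (#6). Advance 1.
Byte at offset 16: 0xCA = 11001010 → 2-byte char (#7). Advance 2.
Byte at offset 18: 0xF0 = 11110000 → 4-byte char (#8). Advance 4.
Reached end at offset 22 after 8 code points.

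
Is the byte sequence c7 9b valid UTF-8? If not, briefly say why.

valid

Leading byte 0xC7 = 11000111 → 2-byte form.
Continuation bytes 0x9B=10011011 all match 10xxxxxx.
Decoded value 0x1DB is ≥ 0x80 (shortest form) and not a surrogate.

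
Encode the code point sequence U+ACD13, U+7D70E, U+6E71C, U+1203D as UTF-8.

F2 AC B4 93 F1 BD 9C 8E F1 AE 9C 9C F0 92 80 BD

U+ACD13: 4-byte form → F2 AC B4 93.
U+7D70E: 4-byte form → F1 BD 9C 8E.
U+6E71C: 4-byte form → F1 AE 9C 9C.
U+1203D: 4-byte form → F0 92 80 BD.
Concatenated (16 bytes): F2 AC B4 93 F1 BD 9C 8E F1 AE 9C 9C F0 92 80 BD.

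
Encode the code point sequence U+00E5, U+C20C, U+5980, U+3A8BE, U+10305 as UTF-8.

C3 A5 EC 88 8C E5 A6 80 F0 BA A2 BE F0 90 8C 85

U+00E5: 2-byte form → C3 A5.
U+C20C: 3-byte form → EC 88 8C.
U+5980: 3-byte form → E5 A6 80.
U+3A8BE: 4-byte form → F0 BA A2 BE.
U+10305: 4-byte form → F0 90 8C 85.
Concatenated (16 bytes): C3 A5 EC 88 8C E5 A6 80 F0 BA A2 BE F0 90 8C 85.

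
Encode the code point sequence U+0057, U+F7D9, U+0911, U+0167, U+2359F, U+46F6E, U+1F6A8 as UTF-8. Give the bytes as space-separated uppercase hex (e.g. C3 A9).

U+0057: 1-byte form → 57.
U+F7D9: 3-byte form → EF 9F 99.
U+0911: 3-byte form → E0 A4 91.
U+0167: 2-byte form → C5 A7.
U+2359F: 4-byte form → F0 A3 96 9F.
U+46F6E: 4-byte form → F1 86 BD AE.
U+1F6A8: 4-byte form → F0 9F 9A A8.
Concatenated (21 bytes): 57 EF 9F 99 E0 A4 91 C5 A7 F0 A3 96 9F F1 86 BD AE F0 9F 9A A8.

57 EF 9F 99 E0 A4 91 C5 A7 F0 A3 96 9F F1 86 BD AE F0 9F 9A A8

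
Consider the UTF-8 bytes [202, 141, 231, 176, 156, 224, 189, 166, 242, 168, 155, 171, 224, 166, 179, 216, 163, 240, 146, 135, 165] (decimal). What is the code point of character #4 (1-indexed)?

U+A86EB

Offset 0: leading byte 0xCA = 11001010 → 2-byte char #1 = CA 8D.
Offset 2: leading byte 0xE7 = 11100111 → 3-byte char #2 = E7 B0 9C.
Offset 5: leading byte 0xE0 = 11100000 → 3-byte char #3 = E0 BD A6.
Offset 8: leading byte 0xF2 = 11110010 → 4-byte char #4 = F2 A8 9B AB.
Leading byte 0xF2 = 11110010 matches 11110xxx → 4-byte sequence.
Byte 1: 0xF2 = 11110010, payload 010 (3 bits).
Byte 2: 0xA8 = 10101000 (10xxxxxx ✓), payload 101000.
Byte 3: 0x9B = 10011011 (10xxxxxx ✓), payload 011011.
Byte 4: 0xAB = 10101011 (10xxxxxx ✓), payload 101011.
Concatenate: 010101000011011101011 = 0xA86EB (21 bits → U+A86EB).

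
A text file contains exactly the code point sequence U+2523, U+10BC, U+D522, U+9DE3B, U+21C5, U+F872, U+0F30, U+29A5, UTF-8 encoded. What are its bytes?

E2 94 A3 E1 82 BC ED 94 A2 F2 9D B8 BB E2 87 85 EF A1 B2 E0 BC B0 E2 A6 A5

U+2523: 3-byte form → E2 94 A3.
U+10BC: 3-byte form → E1 82 BC.
U+D522: 3-byte form → ED 94 A2.
U+9DE3B: 4-byte form → F2 9D B8 BB.
U+21C5: 3-byte form → E2 87 85.
U+F872: 3-byte form → EF A1 B2.
U+0F30: 3-byte form → E0 BC B0.
U+29A5: 3-byte form → E2 A6 A5.
Concatenated (25 bytes): E2 94 A3 E1 82 BC ED 94 A2 F2 9D B8 BB E2 87 85 EF A1 B2 E0 BC B0 E2 A6 A5.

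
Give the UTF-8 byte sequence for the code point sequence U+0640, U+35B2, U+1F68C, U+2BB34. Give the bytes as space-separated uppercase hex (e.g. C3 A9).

D9 80 E3 96 B2 F0 9F 9A 8C F0 AB AC B4

U+0640: 2-byte form → D9 80.
U+35B2: 3-byte form → E3 96 B2.
U+1F68C: 4-byte form → F0 9F 9A 8C.
U+2BB34: 4-byte form → F0 AB AC B4.
Concatenated (13 bytes): D9 80 E3 96 B2 F0 9F 9A 8C F0 AB AC B4.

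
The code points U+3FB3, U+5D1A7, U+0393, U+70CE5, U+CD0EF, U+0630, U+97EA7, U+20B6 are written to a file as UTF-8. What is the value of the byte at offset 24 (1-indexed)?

0xE2

1-indexed offset 24 is 0-indexed offset 23.
U+3FB3 → 3-byte form E3 BE B3 at offsets 0–2.
U+5D1A7 → 4-byte form F1 9D 86 A7 at offsets 3–6.
U+0393 → 2-byte form CE 93 at offsets 7–8.
U+70CE5 → 4-byte form F1 B0 B3 A5 at offsets 9–12.
U+CD0EF → 4-byte form F3 8D 83 AF at offsets 13–16.
U+0630 → 2-byte form D8 B0 at offsets 17–18.
U+97EA7 → 4-byte form F2 97 BA A7 at offsets 19–22.
U+20B6 → 3-byte form E2 82 B6 at offsets 23–25.
Offset 23 falls in char 8's range; it's byte 1 of E2 82 B6 = 0xE2.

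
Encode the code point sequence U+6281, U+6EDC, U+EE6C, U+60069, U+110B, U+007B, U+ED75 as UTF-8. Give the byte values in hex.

U+6281: 3-byte form → E6 8A 81.
U+6EDC: 3-byte form → E6 BB 9C.
U+EE6C: 3-byte form → EE B9 AC.
U+60069: 4-byte form → F1 A0 81 A9.
U+110B: 3-byte form → E1 84 8B.
U+007B: 1-byte form → 7B.
U+ED75: 3-byte form → EE B5 B5.
Concatenated (20 bytes): E6 8A 81 E6 BB 9C EE B9 AC F1 A0 81 A9 E1 84 8B 7B EE B5 B5.

E6 8A 81 E6 BB 9C EE B9 AC F1 A0 81 A9 E1 84 8B 7B EE B5 B5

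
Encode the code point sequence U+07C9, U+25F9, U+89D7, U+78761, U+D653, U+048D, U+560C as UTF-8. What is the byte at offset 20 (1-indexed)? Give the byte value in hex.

0x8C

1-indexed offset 20 is 0-indexed offset 19.
U+07C9 → 2-byte form DF 89 at offsets 0–1.
U+25F9 → 3-byte form E2 97 B9 at offsets 2–4.
U+89D7 → 3-byte form E8 A7 97 at offsets 5–7.
U+78761 → 4-byte form F1 B8 9D A1 at offsets 8–11.
U+D653 → 3-byte form ED 99 93 at offsets 12–14.
U+048D → 2-byte form D2 8D at offsets 15–16.
U+560C → 3-byte form E5 98 8C at offsets 17–19.
Offset 19 falls in char 7's range; it's byte 3 of E5 98 8C = 0x8C.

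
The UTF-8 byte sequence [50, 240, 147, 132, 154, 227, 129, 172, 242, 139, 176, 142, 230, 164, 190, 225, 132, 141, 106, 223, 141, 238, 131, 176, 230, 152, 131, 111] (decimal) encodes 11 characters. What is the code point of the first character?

U+0032

Offset 0: leading byte 0x32 = 00110010 → 1-byte char #1 = 32.
Leading byte 0x32 = 00110010 matches 0xxxxxxx → 1-byte sequence.
Byte 1: 0x32 = 00110010, payload 0110010 (7 bits).
Concatenate: 0110010 = 0x32 (7 bits → U+0032).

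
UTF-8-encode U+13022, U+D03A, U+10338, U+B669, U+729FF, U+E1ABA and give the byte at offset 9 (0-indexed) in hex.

U+13022 → 4-byte form F0 93 80 A2 at offsets 0–3.
U+D03A → 3-byte form ED 80 BA at offsets 4–6.
U+10338 → 4-byte form F0 90 8C B8 at offsets 7–10.
Offset 9 falls in char 3's range; it's byte 3 of F0 90 8C B8 = 0x8C.

0x8C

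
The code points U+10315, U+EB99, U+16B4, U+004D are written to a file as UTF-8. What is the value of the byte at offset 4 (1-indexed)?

0x95

1-indexed offset 4 is 0-indexed offset 3.
U+10315 → 4-byte form F0 90 8C 95 at offsets 0–3.
Offset 3 falls in char 1's range; it's byte 4 of F0 90 8C 95 = 0x95.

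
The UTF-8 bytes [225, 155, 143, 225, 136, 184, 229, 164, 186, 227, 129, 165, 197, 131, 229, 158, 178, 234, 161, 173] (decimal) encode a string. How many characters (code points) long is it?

Byte at offset 0: 0xE1 = 11100001 → 3-byte char (#1). Advance 3.
Byte at offset 3: 0xE1 = 11100001 → 3-byte char (#2). Advance 3.
Byte at offset 6: 0xE5 = 11100101 → 3-byte char (#3). Advance 3.
Byte at offset 9: 0xE3 = 11100011 → 3-byte char (#4). Advance 3.
Byte at offset 12: 0xC5 = 11000101 → 2-byte char (#5). Advance 2.
Byte at offset 14: 0xE5 = 11100101 → 3-byte char (#6). Advance 3.
Byte at offset 17: 0xEA = 11101010 → 3-byte char (#7). Advance 3.
Reached end at offset 20 after 7 code points.

7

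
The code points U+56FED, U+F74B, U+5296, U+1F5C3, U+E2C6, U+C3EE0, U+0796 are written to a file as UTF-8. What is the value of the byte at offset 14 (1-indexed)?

1-indexed offset 14 is 0-indexed offset 13.
U+56FED → 4-byte form F1 96 BF AD at offsets 0–3.
U+F74B → 3-byte form EF 9D 8B at offsets 4–6.
U+5296 → 3-byte form E5 8A 96 at offsets 7–9.
U+1F5C3 → 4-byte form F0 9F 97 83 at offsets 10–13.
Offset 13 falls in char 4's range; it's byte 4 of F0 9F 97 83 = 0x83.

0x83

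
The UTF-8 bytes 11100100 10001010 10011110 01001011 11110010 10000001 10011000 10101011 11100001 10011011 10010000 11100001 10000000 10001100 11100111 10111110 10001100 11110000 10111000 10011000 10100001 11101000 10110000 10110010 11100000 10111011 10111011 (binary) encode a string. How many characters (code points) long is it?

Byte at offset 0: 0xE4 = 11100100 → 3-byte char (#1). Advance 3.
Byte at offset 3: 0x4B = 01001011 → 1-byte char (#2). Advance 1.
Byte at offset 4: 0xF2 = 11110010 → 4-byte char (#3). Advance 4.
Byte at offset 8: 0xE1 = 11100001 → 3-byte char (#4). Advance 3.
Byte at offset 11: 0xE1 = 11100001 → 3-byte char (#5). Advance 3.
Byte at offset 14: 0xE7 = 11100111 → 3-byte char (#6). Advance 3.
Byte at offset 17: 0xF0 = 11110000 → 4-byte char (#7). Advance 4.
Byte at offset 21: 0xE8 = 11101000 → 3-byte char (#8). Advance 3.
Byte at offset 24: 0xE0 = 11100000 → 3-byte char (#9). Advance 3.
Reached end at offset 27 after 9 code points.

9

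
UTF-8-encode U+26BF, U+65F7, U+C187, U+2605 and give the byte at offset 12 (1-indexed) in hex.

0x85

1-indexed offset 12 is 0-indexed offset 11.
U+26BF → 3-byte form E2 9A BF at offsets 0–2.
U+65F7 → 3-byte form E6 97 B7 at offsets 3–5.
U+C187 → 3-byte form EC 86 87 at offsets 6–8.
U+2605 → 3-byte form E2 98 85 at offsets 9–11.
Offset 11 falls in char 4's range; it's byte 3 of E2 98 85 = 0x85.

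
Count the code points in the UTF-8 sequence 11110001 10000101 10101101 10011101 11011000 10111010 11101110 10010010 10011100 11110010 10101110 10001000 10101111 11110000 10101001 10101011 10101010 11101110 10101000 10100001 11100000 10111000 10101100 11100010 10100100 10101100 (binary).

8

Byte at offset 0: 0xF1 = 11110001 → 4-byte char (#1). Advance 4.
Byte at offset 4: 0xD8 = 11011000 → 2-byte char (#2). Advance 2.
Byte at offset 6: 0xEE = 11101110 → 3-byte char (#3). Advance 3.
Byte at offset 9: 0xF2 = 11110010 → 4-byte char (#4). Advance 4.
Byte at offset 13: 0xF0 = 11110000 → 4-byte char (#5). Advance 4.
Byte at offset 17: 0xEE = 11101110 → 3-byte char (#6). Advance 3.
Byte at offset 20: 0xE0 = 11100000 → 3-byte char (#7). Advance 3.
Byte at offset 23: 0xE2 = 11100010 → 3-byte char (#8). Advance 3.
Reached end at offset 26 after 8 code points.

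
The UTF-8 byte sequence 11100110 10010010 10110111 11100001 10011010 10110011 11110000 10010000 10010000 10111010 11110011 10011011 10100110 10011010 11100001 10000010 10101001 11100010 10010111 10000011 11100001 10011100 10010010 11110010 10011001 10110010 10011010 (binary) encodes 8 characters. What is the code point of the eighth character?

Offset 0: leading byte 0xE6 = 11100110 → 3-byte char #1 = E6 92 B7.
Offset 3: leading byte 0xE1 = 11100001 → 3-byte char #2 = E1 9A B3.
Offset 6: leading byte 0xF0 = 11110000 → 4-byte char #3 = F0 90 90 BA.
Offset 10: leading byte 0xF3 = 11110011 → 4-byte char #4 = F3 9B A6 9A.
Offset 14: leading byte 0xE1 = 11100001 → 3-byte char #5 = E1 82 A9.
Offset 17: leading byte 0xE2 = 11100010 → 3-byte char #6 = E2 97 83.
Offset 20: leading byte 0xE1 = 11100001 → 3-byte char #7 = E1 9C 92.
Offset 23: leading byte 0xF2 = 11110010 → 4-byte char #8 = F2 99 B2 9A.
Leading byte 0xF2 = 11110010 matches 11110xxx → 4-byte sequence.
Byte 1: 0xF2 = 11110010, payload 010 (3 bits).
Byte 2: 0x99 = 10011001 (10xxxxxx ✓), payload 011001.
Byte 3: 0xB2 = 10110010 (10xxxxxx ✓), payload 110010.
Byte 4: 0x9A = 10011010 (10xxxxxx ✓), payload 011010.
Concatenate: 010011001110010011010 = 0x99C9A (21 bits → U+99C9A).

U+99C9A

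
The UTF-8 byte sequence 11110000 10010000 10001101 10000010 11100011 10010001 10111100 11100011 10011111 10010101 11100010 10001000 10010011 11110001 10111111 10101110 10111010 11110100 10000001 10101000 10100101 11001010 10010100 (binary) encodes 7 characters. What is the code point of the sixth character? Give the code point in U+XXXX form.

Offset 0: leading byte 0xF0 = 11110000 → 4-byte char #1 = F0 90 8D 82.
Offset 4: leading byte 0xE3 = 11100011 → 3-byte char #2 = E3 91 BC.
Offset 7: leading byte 0xE3 = 11100011 → 3-byte char #3 = E3 9F 95.
Offset 10: leading byte 0xE2 = 11100010 → 3-byte char #4 = E2 88 93.
Offset 13: leading byte 0xF1 = 11110001 → 4-byte char #5 = F1 BF AE BA.
Offset 17: leading byte 0xF4 = 11110100 → 4-byte char #6 = F4 81 A8 A5.
Leading byte 0xF4 = 11110100 matches 11110xxx → 4-byte sequence.
Byte 1: 0xF4 = 11110100, payload 100 (3 bits).
Byte 2: 0x81 = 10000001 (10xxxxxx ✓), payload 000001.
Byte 3: 0xA8 = 10101000 (10xxxxxx ✓), payload 101000.
Byte 4: 0xA5 = 10100101 (10xxxxxx ✓), payload 100101.
Concatenate: 100000001101000100101 = 0x101A25 (21 bits → U+101A25).

U+101A25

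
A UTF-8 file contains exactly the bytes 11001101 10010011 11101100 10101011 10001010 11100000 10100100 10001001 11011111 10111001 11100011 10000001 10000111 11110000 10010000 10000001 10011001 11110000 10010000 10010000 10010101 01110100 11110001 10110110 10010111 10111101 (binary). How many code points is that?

Byte at offset 0: 0xCD = 11001101 → 2-byte char (#1). Advance 2.
Byte at offset 2: 0xEC = 11101100 → 3-byte char (#2). Advance 3.
Byte at offset 5: 0xE0 = 11100000 → 3-byte char (#3). Advance 3.
Byte at offset 8: 0xDF = 11011111 → 2-byte char (#4). Advance 2.
Byte at offset 10: 0xE3 = 11100011 → 3-byte char (#5). Advance 3.
Byte at offset 13: 0xF0 = 11110000 → 4-byte char (#6). Advance 4.
Byte at offset 17: 0xF0 = 11110000 → 4-byte char (#7). Advance 4.
Byte at offset 21: 0x74 = 01110100 → 1-byte char (#8). Advance 1.
Byte at offset 22: 0xF1 = 11110001 → 4-byte char (#9). Advance 4.
Reached end at offset 26 after 9 code points.

9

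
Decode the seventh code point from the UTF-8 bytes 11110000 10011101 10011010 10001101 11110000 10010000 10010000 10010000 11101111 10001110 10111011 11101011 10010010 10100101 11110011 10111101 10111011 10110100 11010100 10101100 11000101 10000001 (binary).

U+0141

Offset 0: leading byte 0xF0 = 11110000 → 4-byte char #1 = F0 9D 9A 8D.
Offset 4: leading byte 0xF0 = 11110000 → 4-byte char #2 = F0 90 90 90.
Offset 8: leading byte 0xEF = 11101111 → 3-byte char #3 = EF 8E BB.
Offset 11: leading byte 0xEB = 11101011 → 3-byte char #4 = EB 92 A5.
Offset 14: leading byte 0xF3 = 11110011 → 4-byte char #5 = F3 BD BB B4.
Offset 18: leading byte 0xD4 = 11010100 → 2-byte char #6 = D4 AC.
Offset 20: leading byte 0xC5 = 11000101 → 2-byte char #7 = C5 81.
Leading byte 0xC5 = 11000101 matches 110xxxxx → 2-byte sequence.
Byte 1: 0xC5 = 11000101, payload 00101 (5 bits).
Byte 2: 0x81 = 10000001 (10xxxxxx ✓), payload 000001.
Concatenate: 00101000001 = 0x141 (11 bits → U+0141).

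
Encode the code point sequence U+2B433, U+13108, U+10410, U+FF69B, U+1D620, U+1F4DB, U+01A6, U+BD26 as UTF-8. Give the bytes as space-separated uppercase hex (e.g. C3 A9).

F0 AB 90 B3 F0 93 84 88 F0 90 90 90 F3 BF 9A 9B F0 9D 98 A0 F0 9F 93 9B C6 A6 EB B4 A6

U+2B433: 4-byte form → F0 AB 90 B3.
U+13108: 4-byte form → F0 93 84 88.
U+10410: 4-byte form → F0 90 90 90.
U+FF69B: 4-byte form → F3 BF 9A 9B.
U+1D620: 4-byte form → F0 9D 98 A0.
U+1F4DB: 4-byte form → F0 9F 93 9B.
U+01A6: 2-byte form → C6 A6.
U+BD26: 3-byte form → EB B4 A6.
Concatenated (29 bytes): F0 AB 90 B3 F0 93 84 88 F0 90 90 90 F3 BF 9A 9B F0 9D 98 A0 F0 9F 93 9B C6 A6 EB B4 A6.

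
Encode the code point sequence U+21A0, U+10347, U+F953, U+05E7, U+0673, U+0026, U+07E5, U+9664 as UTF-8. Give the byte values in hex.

U+21A0: 3-byte form → E2 86 A0.
U+10347: 4-byte form → F0 90 8D 87.
U+F953: 3-byte form → EF A5 93.
U+05E7: 2-byte form → D7 A7.
U+0673: 2-byte form → D9 B3.
U+0026: 1-byte form → 26.
U+07E5: 2-byte form → DF A5.
U+9664: 3-byte form → E9 99 A4.
Concatenated (20 bytes): E2 86 A0 F0 90 8D 87 EF A5 93 D7 A7 D9 B3 26 DF A5 E9 99 A4.

E2 86 A0 F0 90 8D 87 EF A5 93 D7 A7 D9 B3 26 DF A5 E9 99 A4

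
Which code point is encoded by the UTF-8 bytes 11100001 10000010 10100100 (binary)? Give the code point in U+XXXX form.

U+10A4

Leading byte 0xE1 = 11100001 matches 1110xxxx → 3-byte sequence.
Byte 1: 0xE1 = 11100001, payload 0001 (4 bits).
Byte 2: 0x82 = 10000010 (10xxxxxx ✓), payload 000010.
Byte 3: 0xA4 = 10100100 (10xxxxxx ✓), payload 100100.
Concatenate: 0001000010100100 = 0x10A4 (16 bits → U+10A4).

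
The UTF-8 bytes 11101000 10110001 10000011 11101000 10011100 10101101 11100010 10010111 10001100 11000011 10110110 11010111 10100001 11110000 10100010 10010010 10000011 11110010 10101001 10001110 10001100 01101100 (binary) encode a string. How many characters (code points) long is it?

Byte at offset 0: 0xE8 = 11101000 → 3-byte char (#1). Advance 3.
Byte at offset 3: 0xE8 = 11101000 → 3-byte char (#2). Advance 3.
Byte at offset 6: 0xE2 = 11100010 → 3-byte char (#3). Advance 3.
Byte at offset 9: 0xC3 = 11000011 → 2-byte char (#4). Advance 2.
Byte at offset 11: 0xD7 = 11010111 → 2-byte char (#5). Advance 2.
Byte at offset 13: 0xF0 = 11110000 → 4-byte char (#6). Advance 4.
Byte at offset 17: 0xF2 = 11110010 → 4-byte char (#7). Advance 4.
Byte at offset 21: 0x6C = 01101100 → 1-byte char (#8). Advance 1.
Reached end at offset 22 after 8 code points.

8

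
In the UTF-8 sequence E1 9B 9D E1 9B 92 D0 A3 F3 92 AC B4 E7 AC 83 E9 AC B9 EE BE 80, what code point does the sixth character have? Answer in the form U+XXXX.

Offset 0: leading byte 0xE1 = 11100001 → 3-byte char #1 = E1 9B 9D.
Offset 3: leading byte 0xE1 = 11100001 → 3-byte char #2 = E1 9B 92.
Offset 6: leading byte 0xD0 = 11010000 → 2-byte char #3 = D0 A3.
Offset 8: leading byte 0xF3 = 11110011 → 4-byte char #4 = F3 92 AC B4.
Offset 12: leading byte 0xE7 = 11100111 → 3-byte char #5 = E7 AC 83.
Offset 15: leading byte 0xE9 = 11101001 → 3-byte char #6 = E9 AC B9.
Leading byte 0xE9 = 11101001 matches 1110xxxx → 3-byte sequence.
Byte 1: 0xE9 = 11101001, payload 1001 (4 bits).
Byte 2: 0xAC = 10101100 (10xxxxxx ✓), payload 101100.
Byte 3: 0xB9 = 10111001 (10xxxxxx ✓), payload 111001.
Concatenate: 1001101100111001 = 0x9B39 (16 bits → U+9B39).

U+9B39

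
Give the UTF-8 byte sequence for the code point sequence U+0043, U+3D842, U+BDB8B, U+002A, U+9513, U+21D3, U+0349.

U+0043: 1-byte form → 43.
U+3D842: 4-byte form → F0 BD A1 82.
U+BDB8B: 4-byte form → F2 BD AE 8B.
U+002A: 1-byte form → 2A.
U+9513: 3-byte form → E9 94 93.
U+21D3: 3-byte form → E2 87 93.
U+0349: 2-byte form → CD 89.
Concatenated (18 bytes): 43 F0 BD A1 82 F2 BD AE 8B 2A E9 94 93 E2 87 93 CD 89.

43 F0 BD A1 82 F2 BD AE 8B 2A E9 94 93 E2 87 93 CD 89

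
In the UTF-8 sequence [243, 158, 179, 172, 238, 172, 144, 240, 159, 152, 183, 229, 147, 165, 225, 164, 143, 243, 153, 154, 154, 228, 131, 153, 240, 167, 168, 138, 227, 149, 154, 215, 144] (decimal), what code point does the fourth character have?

U+54E5

Offset 0: leading byte 0xF3 = 11110011 → 4-byte char #1 = F3 9E B3 AC.
Offset 4: leading byte 0xEE = 11101110 → 3-byte char #2 = EE AC 90.
Offset 7: leading byte 0xF0 = 11110000 → 4-byte char #3 = F0 9F 98 B7.
Offset 11: leading byte 0xE5 = 11100101 → 3-byte char #4 = E5 93 A5.
Leading byte 0xE5 = 11100101 matches 1110xxxx → 3-byte sequence.
Byte 1: 0xE5 = 11100101, payload 0101 (4 bits).
Byte 2: 0x93 = 10010011 (10xxxxxx ✓), payload 010011.
Byte 3: 0xA5 = 10100101 (10xxxxxx ✓), payload 100101.
Concatenate: 0101010011100101 = 0x54E5 (16 bits → U+54E5).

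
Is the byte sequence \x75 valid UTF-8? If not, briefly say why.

Leading byte 0x75 = 01110101 → 1-byte form.

valid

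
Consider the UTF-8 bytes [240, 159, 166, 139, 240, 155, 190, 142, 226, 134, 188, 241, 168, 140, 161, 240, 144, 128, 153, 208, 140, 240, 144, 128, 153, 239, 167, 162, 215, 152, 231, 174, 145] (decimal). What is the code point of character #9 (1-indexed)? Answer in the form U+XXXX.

Offset 0: leading byte 0xF0 = 11110000 → 4-byte char #1 = F0 9F A6 8B.
Offset 4: leading byte 0xF0 = 11110000 → 4-byte char #2 = F0 9B BE 8E.
Offset 8: leading byte 0xE2 = 11100010 → 3-byte char #3 = E2 86 BC.
Offset 11: leading byte 0xF1 = 11110001 → 4-byte char #4 = F1 A8 8C A1.
Offset 15: leading byte 0xF0 = 11110000 → 4-byte char #5 = F0 90 80 99.
Offset 19: leading byte 0xD0 = 11010000 → 2-byte char #6 = D0 8C.
Offset 21: leading byte 0xF0 = 11110000 → 4-byte char #7 = F0 90 80 99.
Offset 25: leading byte 0xEF = 11101111 → 3-byte char #8 = EF A7 A2.
Offset 28: leading byte 0xD7 = 11010111 → 2-byte char #9 = D7 98.
Leading byte 0xD7 = 11010111 matches 110xxxxx → 2-byte sequence.
Byte 1: 0xD7 = 11010111, payload 10111 (5 bits).
Byte 2: 0x98 = 10011000 (10xxxxxx ✓), payload 011000.
Concatenate: 10111011000 = 0x5D8 (11 bits → U+05D8).

U+05D8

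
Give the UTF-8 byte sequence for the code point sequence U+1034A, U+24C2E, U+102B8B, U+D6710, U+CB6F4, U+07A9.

U+1034A: 4-byte form → F0 90 8D 8A.
U+24C2E: 4-byte form → F0 A4 B0 AE.
U+102B8B: 4-byte form → F4 82 AE 8B.
U+D6710: 4-byte form → F3 96 9C 90.
U+CB6F4: 4-byte form → F3 8B 9B B4.
U+07A9: 2-byte form → DE A9.
Concatenated (22 bytes): F0 90 8D 8A F0 A4 B0 AE F4 82 AE 8B F3 96 9C 90 F3 8B 9B B4 DE A9.

F0 90 8D 8A F0 A4 B0 AE F4 82 AE 8B F3 96 9C 90 F3 8B 9B B4 DE A9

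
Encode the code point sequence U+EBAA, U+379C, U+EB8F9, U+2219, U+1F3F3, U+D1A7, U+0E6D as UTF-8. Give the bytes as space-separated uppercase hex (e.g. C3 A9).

U+EBAA: 3-byte form → EE AE AA.
U+379C: 3-byte form → E3 9E 9C.
U+EB8F9: 4-byte form → F3 AB A3 B9.
U+2219: 3-byte form → E2 88 99.
U+1F3F3: 4-byte form → F0 9F 8F B3.
U+D1A7: 3-byte form → ED 86 A7.
U+0E6D: 3-byte form → E0 B9 AD.
Concatenated (23 bytes): EE AE AA E3 9E 9C F3 AB A3 B9 E2 88 99 F0 9F 8F B3 ED 86 A7 E0 B9 AD.

EE AE AA E3 9E 9C F3 AB A3 B9 E2 88 99 F0 9F 8F B3 ED 86 A7 E0 B9 AD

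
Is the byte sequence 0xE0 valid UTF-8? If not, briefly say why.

invalid (sequence truncated)

Leading byte 0xE0 = 11100000 → 3-byte form, but only 1 byte is present.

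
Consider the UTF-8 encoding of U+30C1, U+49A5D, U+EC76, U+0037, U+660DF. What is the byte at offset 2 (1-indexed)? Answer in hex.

1-indexed offset 2 is 0-indexed offset 1.
U+30C1 → 3-byte form E3 83 81 at offsets 0–2.
Offset 1 falls in char 1's range; it's byte 2 of E3 83 81 = 0x83.

0x83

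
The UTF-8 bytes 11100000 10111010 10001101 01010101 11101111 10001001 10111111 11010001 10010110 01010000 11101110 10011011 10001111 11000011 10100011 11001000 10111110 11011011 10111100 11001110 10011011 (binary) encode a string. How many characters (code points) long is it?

Byte at offset 0: 0xE0 = 11100000 → 3-byte char (#1). Advance 3.
Byte at offset 3: 0x55 = 01010101 → 1-byte char (#2). Advance 1.
Byte at offset 4: 0xEF = 11101111 → 3-byte char (#3). Advance 3.
Byte at offset 7: 0xD1 = 11010001 → 2-byte char (#4). Advance 2.
Byte at offset 9: 0x50 = 01010000 → 1-byte char (#5). Advance 1.
Byte at offset 10: 0xEE = 11101110 → 3-byte char (#6). Advance 3.
Byte at offset 13: 0xC3 = 11000011 → 2-byte char (#7). Advance 2.
Byte at offset 15: 0xC8 = 11001000 → 2-byte char (#8). Advance 2.
Byte at offset 17: 0xDB = 11011011 → 2-byte char (#9). Advance 2.
Byte at offset 19: 0xCE = 11001110 → 2-byte char (#10). Advance 2.
Reached end at offset 21 after 10 code points.

10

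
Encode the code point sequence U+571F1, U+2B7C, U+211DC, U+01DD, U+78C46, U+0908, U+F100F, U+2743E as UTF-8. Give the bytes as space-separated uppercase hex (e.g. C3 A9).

U+571F1: 4-byte form → F1 97 87 B1.
U+2B7C: 3-byte form → E2 AD BC.
U+211DC: 4-byte form → F0 A1 87 9C.
U+01DD: 2-byte form → C7 9D.
U+78C46: 4-byte form → F1 B8 B1 86.
U+0908: 3-byte form → E0 A4 88.
U+F100F: 4-byte form → F3 B1 80 8F.
U+2743E: 4-byte form → F0 A7 90 BE.
Concatenated (28 bytes): F1 97 87 B1 E2 AD BC F0 A1 87 9C C7 9D F1 B8 B1 86 E0 A4 88 F3 B1 80 8F F0 A7 90 BE.

F1 97 87 B1 E2 AD BC F0 A1 87 9C C7 9D F1 B8 B1 86 E0 A4 88 F3 B1 80 8F F0 A7 90 BE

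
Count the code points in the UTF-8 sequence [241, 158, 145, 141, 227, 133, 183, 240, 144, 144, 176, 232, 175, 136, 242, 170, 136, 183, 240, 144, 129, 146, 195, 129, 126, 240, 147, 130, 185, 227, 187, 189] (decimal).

10

Byte at offset 0: 0xF1 = 11110001 → 4-byte char (#1). Advance 4.
Byte at offset 4: 0xE3 = 11100011 → 3-byte char (#2). Advance 3.
Byte at offset 7: 0xF0 = 11110000 → 4-byte char (#3). Advance 4.
Byte at offset 11: 0xE8 = 11101000 → 3-byte char (#4). Advance 3.
Byte at offset 14: 0xF2 = 11110010 → 4-byte char (#5). Advance 4.
Byte at offset 18: 0xF0 = 11110000 → 4-byte char (#6). Advance 4.
Byte at offset 22: 0xC3 = 11000011 → 2-byte char (#7). Advance 2.
Byte at offset 24: 0x7E = 01111110 → 1-byte char (#8). Advance 1.
Byte at offset 25: 0xF0 = 11110000 → 4-byte char (#9). Advance 4.
Byte at offset 29: 0xE3 = 11100011 → 3-byte char (#10). Advance 3.
Reached end at offset 32 after 10 code points.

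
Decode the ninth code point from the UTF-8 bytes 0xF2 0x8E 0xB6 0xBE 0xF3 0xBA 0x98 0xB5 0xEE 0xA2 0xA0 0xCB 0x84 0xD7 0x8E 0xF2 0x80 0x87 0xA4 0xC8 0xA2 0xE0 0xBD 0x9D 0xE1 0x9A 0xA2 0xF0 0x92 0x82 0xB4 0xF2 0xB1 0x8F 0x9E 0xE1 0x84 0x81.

U+16A2

Offset 0: leading byte 0xF2 = 11110010 → 4-byte char #1 = F2 8E B6 BE.
Offset 4: leading byte 0xF3 = 11110011 → 4-byte char #2 = F3 BA 98 B5.
Offset 8: leading byte 0xEE = 11101110 → 3-byte char #3 = EE A2 A0.
Offset 11: leading byte 0xCB = 11001011 → 2-byte char #4 = CB 84.
Offset 13: leading byte 0xD7 = 11010111 → 2-byte char #5 = D7 8E.
Offset 15: leading byte 0xF2 = 11110010 → 4-byte char #6 = F2 80 87 A4.
Offset 19: leading byte 0xC8 = 11001000 → 2-byte char #7 = C8 A2.
Offset 21: leading byte 0xE0 = 11100000 → 3-byte char #8 = E0 BD 9D.
Offset 24: leading byte 0xE1 = 11100001 → 3-byte char #9 = E1 9A A2.
Leading byte 0xE1 = 11100001 matches 1110xxxx → 3-byte sequence.
Byte 1: 0xE1 = 11100001, payload 0001 (4 bits).
Byte 2: 0x9A = 10011010 (10xxxxxx ✓), payload 011010.
Byte 3: 0xA2 = 10100010 (10xxxxxx ✓), payload 100010.
Concatenate: 0001011010100010 = 0x16A2 (16 bits → U+16A2).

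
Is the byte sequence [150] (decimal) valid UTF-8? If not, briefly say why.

Byte 0x96 = 10010110 has the form 10xxxxxx — a continuation byte — but there is no preceding leading byte.

invalid (continuation byte with no leading byte)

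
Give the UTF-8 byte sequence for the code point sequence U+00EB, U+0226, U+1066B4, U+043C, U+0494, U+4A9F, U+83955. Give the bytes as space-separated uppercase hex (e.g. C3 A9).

C3 AB C8 A6 F4 86 9A B4 D0 BC D2 94 E4 AA 9F F2 83 A5 95

U+00EB: 2-byte form → C3 AB.
U+0226: 2-byte form → C8 A6.
U+1066B4: 4-byte form → F4 86 9A B4.
U+043C: 2-byte form → D0 BC.
U+0494: 2-byte form → D2 94.
U+4A9F: 3-byte form → E4 AA 9F.
U+83955: 4-byte form → F2 83 A5 95.
Concatenated (19 bytes): C3 AB C8 A6 F4 86 9A B4 D0 BC D2 94 E4 AA 9F F2 83 A5 95.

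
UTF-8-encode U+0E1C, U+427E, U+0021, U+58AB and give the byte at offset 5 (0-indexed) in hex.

0xBE

U+0E1C → 3-byte form E0 B8 9C at offsets 0–2.
U+427E → 3-byte form E4 89 BE at offsets 3–5.
Offset 5 falls in char 2's range; it's byte 3 of E4 89 BE = 0xBE.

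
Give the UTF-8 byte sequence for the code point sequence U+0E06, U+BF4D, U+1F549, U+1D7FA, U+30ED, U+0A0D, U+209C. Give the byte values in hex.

U+0E06: 3-byte form → E0 B8 86.
U+BF4D: 3-byte form → EB BD 8D.
U+1F549: 4-byte form → F0 9F 95 89.
U+1D7FA: 4-byte form → F0 9D 9F BA.
U+30ED: 3-byte form → E3 83 AD.
U+0A0D: 3-byte form → E0 A8 8D.
U+209C: 3-byte form → E2 82 9C.
Concatenated (23 bytes): E0 B8 86 EB BD 8D F0 9F 95 89 F0 9D 9F BA E3 83 AD E0 A8 8D E2 82 9C.

E0 B8 86 EB BD 8D F0 9F 95 89 F0 9D 9F BA E3 83 AD E0 A8 8D E2 82 9C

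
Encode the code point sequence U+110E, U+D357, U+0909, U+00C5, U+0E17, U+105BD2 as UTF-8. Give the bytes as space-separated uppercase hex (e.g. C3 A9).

E1 84 8E ED 8D 97 E0 A4 89 C3 85 E0 B8 97 F4 85 AF 92

U+110E: 3-byte form → E1 84 8E.
U+D357: 3-byte form → ED 8D 97.
U+0909: 3-byte form → E0 A4 89.
U+00C5: 2-byte form → C3 85.
U+0E17: 3-byte form → E0 B8 97.
U+105BD2: 4-byte form → F4 85 AF 92.
Concatenated (18 bytes): E1 84 8E ED 8D 97 E0 A4 89 C3 85 E0 B8 97 F4 85 AF 92.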